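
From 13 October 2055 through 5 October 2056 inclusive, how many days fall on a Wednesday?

52

13 October 2055 is a Wednesday.
That's 359 days from start to end, counting both.
359 = 7 × 51 + 2, so there are 51 full weeks plus 2 extra days.
Each full week contributes one Wednesday: 51 so far.
The 2 extra days are Wednesday, Thursday — 1 of them qualifies.
Total: 51 + 1 = 52.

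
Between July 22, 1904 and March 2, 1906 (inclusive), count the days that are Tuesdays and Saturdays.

July 22, 1904 is a Friday.
That's 589 days from start to end, counting both.
589 = 7 × 84 + 1, so there are 84 full weeks plus 1 extra day.
Each full week contributes 2 days from the set (Tue, Sat): 84 × 2 = 168.
The 1 extra day is Friday — none qualify.
Total: 168 + 0 = 168.

168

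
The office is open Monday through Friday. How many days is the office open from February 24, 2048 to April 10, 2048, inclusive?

35

February 24, 2048 is a Monday.
From February 24, 2048 to April 10, 2048 is 47 days inclusive.
47 = 7 × 6 + 5, so there are 6 full weeks plus 5 extra days.
Each full week contributes 5 weekdays (Mon–Fri): 6 × 5 = 30.
The 5 extra days are Monday, Tuesday, Wednesday, Thursday, Friday — 5 of them qualify.
Total: 30 + 5 = 35.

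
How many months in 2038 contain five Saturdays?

A month has five Saturdays exactly when Saturday falls within its first (length − 28) days.
Jan: 31 days, starts Fri → 5 of Fri, Sat, Sun ✓
Feb: 28 days, starts Mon → 5 of (none)
Mar: 31 days, starts Mon → 5 of Mon, Tue, Wed
Apr: 30 days, starts Thu → 5 of Thu, Fri
May: 31 days, starts Sat → 5 of Sat, Sun, Mon ✓
Jun: 30 days, starts Tue → 5 of Tue, Wed
Jul: 31 days, starts Thu → 5 of Thu, Fri, Sat ✓
Aug: 31 days, starts Sun → 5 of Sun, Mon, Tue
Sep: 30 days, starts Wed → 5 of Wed, Thu
Oct: 31 days, starts Fri → 5 of Fri, Sat, Sun ✓
Nov: 30 days, starts Mon → 5 of Mon, Tue
Dec: 31 days, starts Wed → 5 of Wed, Thu, Fri
Months with five Saturdays: Jan, May, Jul, Oct.

4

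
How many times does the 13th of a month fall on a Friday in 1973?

2

The 13th falls on a Friday when the month's 13th has weekday Fri.
Jan 13 is Sat; Feb 13 is Tue; Mar 13 is Tue; Apr 13 is Fri ✓; May 13 is Sun; Jun 13 is Wed; Jul 13 is Fri ✓; Aug 13 is Mon; Sep 13 is Thu; Oct 13 is Sat; Nov 13 is Tue; Dec 13 is Thu.
Friday the 13ths: Apr, Jul.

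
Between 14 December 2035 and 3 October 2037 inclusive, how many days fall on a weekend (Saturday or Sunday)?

14 December 2035 is a Friday.
The range spans 660 days (inclusive of both endpoints).
660 = 7 × 94 + 2, so there are 94 full weeks plus 2 extra days.
Each full week contributes 2 weekend days (Sat, Sun): 94 × 2 = 188.
The 2 extra days are Fri, Sat — 1 of them qualifies.
Total: 188 + 1 = 189.

189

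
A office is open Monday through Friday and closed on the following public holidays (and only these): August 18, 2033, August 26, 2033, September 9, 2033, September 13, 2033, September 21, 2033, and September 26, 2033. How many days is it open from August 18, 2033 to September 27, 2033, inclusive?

August 18, 2033 is a Thursday.
The range spans 41 days (inclusive of both endpoints).
41 = 7 × 5 + 6, so there are 5 full weeks plus 6 extra days.
Each full week contributes 5 weekdays (Mon–Fri): 5 × 5 = 25.
The 6 extra days are Thursday, Friday, Saturday, Sunday, Monday, Tuesday — 4 of them qualify.
Total: 25 + 4 = 29.
Holidays: August 18, 2033 (Thu); August 26, 2033 (Fri); September 9, 2033 (Fri); September 13, 2033 (Tue); September 21, 2033 (Wed); September 26, 2033 (Mon).
All 6 holidays fall on weekdays, so subtract 6.
Business days: 29 − 6 = 23.

23 working days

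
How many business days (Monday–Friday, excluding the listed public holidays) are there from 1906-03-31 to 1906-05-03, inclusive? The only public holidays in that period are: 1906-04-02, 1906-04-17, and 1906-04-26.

21 business days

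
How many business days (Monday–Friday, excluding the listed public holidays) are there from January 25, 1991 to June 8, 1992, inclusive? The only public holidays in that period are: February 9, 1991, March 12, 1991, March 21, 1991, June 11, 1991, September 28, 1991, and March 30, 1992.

January 25, 1991 is a Friday.
From January 25, 1991 to June 8, 1992 is 501 days inclusive.
501 = 7 × 71 + 4, so there are 71 full weeks plus 4 extra days.
Each full week contributes 5 weekdays (Mon–Fri): 71 × 5 = 355.
The 4 extra days are Friday, Saturday, Sunday, Monday — 2 of them qualify.
Total: 355 + 2 = 357.
Holidays: February 9, 1991 (Sat); March 12, 1991 (Tue); March 21, 1991 (Thu); June 11, 1991 (Tue); September 28, 1991 (Sat); March 30, 1992 (Mon).
4 of the 6 holidays fall on weekdays; the rest are weekends and were already excluded.
Business days: 357 − 4 = 353.

353 business days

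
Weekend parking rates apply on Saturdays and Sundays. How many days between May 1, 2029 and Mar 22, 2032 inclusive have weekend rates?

May 1, 2029 is a Tuesday.
The range spans 1057 days (inclusive of both endpoints).
1057 = 7 × 151, so the span is exactly 151 full weeks.
Each full week contributes 2 weekend days (Sat, Sun): 151 × 2 = 302.
Total: 302.

302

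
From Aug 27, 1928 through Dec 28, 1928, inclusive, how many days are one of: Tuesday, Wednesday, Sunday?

Aug 27, 1928 is a Monday.
That's 124 days from start to end, counting both.
124 = 7 × 17 + 5, so there are 17 full weeks plus 5 extra days.
Each full week contributes 3 days from the set (Tue, Wed, Sun): 17 × 3 = 51.
The 5 extra days are Monday, Tuesday, Wednesday, Thursday, Friday — 2 of them qualify.
Total: 51 + 2 = 53.

53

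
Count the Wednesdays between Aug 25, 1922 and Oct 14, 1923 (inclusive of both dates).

Aug 25, 1922 is a Friday.
That's 416 days from start to end, counting both.
416 = 7 × 59 + 3, so there are 59 full weeks plus 3 extra days.
Each full week contributes one Wednesday: 59 so far.
The 3 extra days are Friday, Saturday, Sunday — none qualify.
Total: 59 + 0 = 59.

59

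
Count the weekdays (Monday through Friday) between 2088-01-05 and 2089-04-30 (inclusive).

2088-01-05 is a Monday.
From 2088-01-05 to 2089-04-30 is 482 days inclusive.
482 = 7 × 68 + 6, so there are 68 full weeks plus 6 extra days.
Each full week contributes 5 weekdays (Mon–Fri): 68 × 5 = 340.
The 6 extra days are Monday, Tuesday, Wednesday, Thursday, Friday, Saturday — 5 of them qualify.
Total: 340 + 5 = 345.

345 weekdays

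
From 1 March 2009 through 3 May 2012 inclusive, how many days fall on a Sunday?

1 March 2009 is a Sunday.
That's 1160 days from start to end, counting both.
1160 = 7 × 165 + 5, so there are 165 full weeks plus 5 extra days.
Each full week contributes one Sunday: 165 so far.
The 5 extra days are Sunday, Monday, Tuesday, Wednesday, Thursday — 1 of them qualifies.
Total: 165 + 1 = 166.

166 Sundays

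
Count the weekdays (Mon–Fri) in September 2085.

20

2085-09-01 is a Saturday.
The range spans 30 days (inclusive of both endpoints).
30 = 7 × 4 + 2, so there are 4 full weeks plus 2 extra days.
Each full week contributes 5 weekdays (Mon–Fri): 4 × 5 = 20.
The 2 extra days are Saturday, Sunday — none qualify.
Total: 20 + 0 = 20.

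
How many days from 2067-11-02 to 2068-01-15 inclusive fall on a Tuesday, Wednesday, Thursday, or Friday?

2067-11-02 is a Wednesday.
The range spans 75 days (inclusive of both endpoints).
75 = 7 × 10 + 5, so there are 10 full weeks plus 5 extra days.
Each full week contributes 4 days from the set (Tue, Wed, Thu, Fri): 10 × 4 = 40.
The 5 extra days are Wednesday, Thursday, Friday, Saturday, Sunday — 3 of them qualify.
Total: 40 + 3 = 43.

43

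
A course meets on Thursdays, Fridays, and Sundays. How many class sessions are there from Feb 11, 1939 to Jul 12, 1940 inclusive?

Feb 11, 1939 is a Saturday.
The range spans 518 days (inclusive of both endpoints).
518 = 7 × 74, so the span is exactly 74 full weeks.
Each full week contributes 3 days from the set (Thu, Fri, Sun): 74 × 3 = 222.
Total: 222.

222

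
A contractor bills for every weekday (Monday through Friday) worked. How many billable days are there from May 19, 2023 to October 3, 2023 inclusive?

May 19, 2023 is a Friday.
The range spans 138 days (inclusive of both endpoints).
138 = 7 × 19 + 5, so there are 19 full weeks plus 5 extra days.
Each full week contributes 5 weekdays (Mon–Fri): 19 × 5 = 95.
The 5 extra days are Fri, Sat, Sun, Mon, Tue — 3 of them qualify.
Total: 95 + 3 = 98.

98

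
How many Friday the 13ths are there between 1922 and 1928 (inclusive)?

Friday-the-13ths by year:
1922: Jan, Oct
1923: Apr, Jul
1924: Jun
1925: Feb, Mar, Nov
1926: Aug
1927: May
1928: Jan, Apr, Jul

13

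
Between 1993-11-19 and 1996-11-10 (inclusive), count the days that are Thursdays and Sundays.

1993-11-19 is a Friday.
From 1993-11-19 to 1996-11-10 is 1088 days inclusive.
1088 = 7 × 155 + 3, so there are 155 full weeks plus 3 extra days.
Each full week contributes 2 days from the set (Thu, Sun): 155 × 2 = 310.
The 3 extra days are Fri, Sat, Sun — 1 of them qualifies.
Total: 310 + 1 = 311.

311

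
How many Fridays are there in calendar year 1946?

52

1946-01-01 is a Tuesday.
From 1946-01-01 to 1946-12-31 is 365 days inclusive.
365 = 7 × 52 + 1, so there are 52 full weeks plus 1 extra day.
Each full week contributes one Friday: 52 so far.
The 1 extra day is Tuesday — none qualify.
Total: 52 + 0 = 52.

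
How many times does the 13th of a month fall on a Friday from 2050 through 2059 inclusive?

Friday-the-13ths by year:
2050: May
2051: Jan, Oct
2052: Sep, Dec
2053: Jun
2054: Feb, Mar, Nov
2055: Aug
2056: Oct
2057: Apr, Jul
2058: Sep, Dec
2059: Jun

16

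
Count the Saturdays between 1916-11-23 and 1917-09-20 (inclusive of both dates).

43

1916-11-23 is a Thursday.
That's 302 days from start to end, counting both.
302 = 7 × 43 + 1, so there are 43 full weeks plus 1 extra day.
Each full week contributes one Saturday: 43 so far.
The 1 extra day is Thursday — none qualify.
Total: 43 + 0 = 43.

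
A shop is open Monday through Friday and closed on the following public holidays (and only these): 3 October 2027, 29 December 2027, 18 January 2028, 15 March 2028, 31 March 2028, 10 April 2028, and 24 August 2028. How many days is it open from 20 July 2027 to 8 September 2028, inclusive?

293 business days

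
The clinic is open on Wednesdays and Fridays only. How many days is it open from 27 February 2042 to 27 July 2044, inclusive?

252

27 February 2042 is a Thursday.
That's 882 days from start to end, counting both.
882 = 7 × 126, so the span is exactly 126 full weeks.
Each full week contributes 2 days from the set (Wed, Fri): 126 × 2 = 252.
Total: 252.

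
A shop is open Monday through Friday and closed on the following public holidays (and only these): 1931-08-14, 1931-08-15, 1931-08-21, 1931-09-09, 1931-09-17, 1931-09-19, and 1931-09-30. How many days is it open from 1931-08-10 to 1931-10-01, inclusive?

1931-08-10 is a Monday.
That's 53 days from start to end, counting both.
53 = 7 × 7 + 4, so there are 7 full weeks plus 4 extra days.
Each full week contributes 5 weekdays (Mon–Fri): 7 × 5 = 35.
The 4 extra days are Mon, Tue, Wed, Thu — 4 of them qualify.
Total: 35 + 4 = 39.
Holidays: 1931-08-14 (Fri); 1931-08-15 (Sat); 1931-08-21 (Fri); 1931-09-09 (Wed); 1931-09-17 (Thu); 1931-09-19 (Sat); 1931-09-30 (Wed).
5 of the 7 holidays fall on weekdays; the rest are weekends and were already excluded.
Business days: 39 − 5 = 34.

34 business days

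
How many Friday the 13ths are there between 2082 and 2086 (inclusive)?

Friday-the-13ths by year:
2082: Feb, Mar, Nov
2083: Aug
2084: Oct
2085: Apr, Jul
2086: Sep, Dec

9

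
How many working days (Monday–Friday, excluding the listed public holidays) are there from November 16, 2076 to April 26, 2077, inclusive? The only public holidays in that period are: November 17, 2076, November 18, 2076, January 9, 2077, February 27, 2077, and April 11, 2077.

November 16, 2076 is a Monday.
The range spans 162 days (inclusive of both endpoints).
162 = 7 × 23 + 1, so there are 23 full weeks plus 1 extra day.
Each full week contributes 5 weekdays (Mon–Fri): 23 × 5 = 115.
The 1 extra day is Mon — 1 of them qualifies.
Total: 115 + 1 = 116.
Holidays: November 17, 2076 (Tue); November 18, 2076 (Wed); January 9, 2077 (Sat); February 27, 2077 (Sat); April 11, 2077 (Sun).
2 of the 5 holidays fall on weekdays; the rest are weekends and were already excluded.
Business days: 116 − 2 = 114.

114 working days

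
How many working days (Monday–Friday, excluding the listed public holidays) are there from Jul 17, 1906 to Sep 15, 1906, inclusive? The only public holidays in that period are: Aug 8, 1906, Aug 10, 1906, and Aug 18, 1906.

42 working days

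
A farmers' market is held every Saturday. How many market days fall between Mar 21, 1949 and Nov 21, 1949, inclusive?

35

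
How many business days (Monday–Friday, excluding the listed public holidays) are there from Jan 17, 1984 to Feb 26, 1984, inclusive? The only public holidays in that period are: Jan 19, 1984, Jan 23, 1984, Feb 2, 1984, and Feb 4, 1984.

26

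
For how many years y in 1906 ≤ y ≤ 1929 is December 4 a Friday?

3

Day of week of December 4 in each year:
1906: Tue, 1907: Wed, 1908: Fri ✓, 1909: Sat, 1910: Sun, 1911: Mon, 1912: Wed, 1913: Thu, 1914: Fri ✓, 1915: Sat, 1916: Mon, 1917: Tue, 1918: Wed, 1919: Thu, 1920: Sat, 1921: Sun, 1922: Mon, 1923: Tue, 1924: Thu, 1925: Fri ✓, 1926: Sat, 1927: Sun, 1928: Tue, 1929: Wed
Fridays: 1908, 1914, 1925.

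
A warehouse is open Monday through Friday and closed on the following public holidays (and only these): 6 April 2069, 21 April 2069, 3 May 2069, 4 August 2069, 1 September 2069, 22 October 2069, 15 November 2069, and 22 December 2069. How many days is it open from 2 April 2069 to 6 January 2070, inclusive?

197 working days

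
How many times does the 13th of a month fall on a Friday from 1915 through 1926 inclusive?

19

Friday-the-13ths by year:
1915: Aug
1916: Oct
1917: Apr, Jul
1918: Sep, Dec
1919: Jun
1920: Feb, Aug
1921: May
1922: Jan, Oct
1923: Apr, Jul
1924: Jun
1925: Feb, Mar, Nov
1926: Aug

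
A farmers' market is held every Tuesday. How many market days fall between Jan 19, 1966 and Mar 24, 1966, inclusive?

9 Tuesdays

Jan 19, 1966 is a Wednesday.
That's 65 days from start to end, counting both.
65 = 7 × 9 + 2, so there are 9 full weeks plus 2 extra days.
Each full week contributes one Tuesday: 9 so far.
The 2 extra days are Wednesday, Thursday — none qualify.
Total: 9 + 0 = 9.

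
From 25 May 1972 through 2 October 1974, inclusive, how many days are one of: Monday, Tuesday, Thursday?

25 May 1972 is a Thursday.
From 25 May 1972 to 2 October 1974 is 861 days inclusive.
861 = 7 × 123, so the span is exactly 123 full weeks.
Each full week contributes 3 days from the set (Mon, Tue, Thu): 123 × 3 = 369.
Total: 369.

369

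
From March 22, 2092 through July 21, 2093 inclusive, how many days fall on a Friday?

March 22, 2092 is a Saturday.
That's 487 days from start to end, counting both.
487 = 7 × 69 + 4, so there are 69 full weeks plus 4 extra days.
Each full week contributes one Friday: 69 so far.
The 4 extra days are Saturday, Sunday, Monday, Tuesday — none qualify.
Total: 69 + 0 = 69.

69 Fridays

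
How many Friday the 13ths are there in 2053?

1

The 13th falls on a Friday when the month's 13th has weekday Fri.
Jan 13 is Mon; Feb 13 is Thu; Mar 13 is Thu; Apr 13 is Sun; May 13 is Tue; Jun 13 is Fri ✓; Jul 13 is Sun; Aug 13 is Wed; Sep 13 is Sat; Oct 13 is Mon; Nov 13 is Thu; Dec 13 is Sat.
Friday the 13ths: Jun.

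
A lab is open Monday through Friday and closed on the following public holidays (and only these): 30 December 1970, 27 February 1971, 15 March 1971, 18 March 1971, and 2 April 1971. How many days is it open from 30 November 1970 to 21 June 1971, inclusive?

30 November 1970 is a Monday.
The range spans 204 days (inclusive of both endpoints).
204 = 7 × 29 + 1, so there are 29 full weeks plus 1 extra day.
Each full week contributes 5 weekdays (Mon–Fri): 29 × 5 = 145.
The 1 extra day is Monday — 1 of them qualifies.
Total: 145 + 1 = 146.
Holidays: 30 December 1970 (Wed); 27 February 1971 (Sat); 15 March 1971 (Mon); 18 March 1971 (Thu); 2 April 1971 (Fri).
4 of the 5 holidays fall on weekdays; the rest are weekends and were already excluded.
Business days: 146 − 4 = 142.

142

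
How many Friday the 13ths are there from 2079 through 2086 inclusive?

14

Friday-the-13ths by year:
2079: Jan, Oct
2080: Sep, Dec
2081: Jun
2082: Feb, Mar, Nov
2083: Aug
2084: Oct
2085: Apr, Jul
2086: Sep, Dec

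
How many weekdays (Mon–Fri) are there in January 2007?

23

January 1, 2007 is a Monday.
That's 31 days from start to end, counting both.
31 = 7 × 4 + 3, so there are 4 full weeks plus 3 extra days.
Each full week contributes 5 weekdays (Mon–Fri): 4 × 5 = 20.
The 3 extra days are Mon, Tue, Wed — 3 of them qualify.
Total: 20 + 3 = 23.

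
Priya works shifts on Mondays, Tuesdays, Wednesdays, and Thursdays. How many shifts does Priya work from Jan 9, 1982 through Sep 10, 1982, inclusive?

140

Jan 9, 1982 is a Saturday.
The range spans 245 days (inclusive of both endpoints).
245 = 7 × 35, so the span is exactly 35 full weeks.
Each full week contributes 4 days from the set (Mon, Tue, Wed, Thu): 35 × 4 = 140.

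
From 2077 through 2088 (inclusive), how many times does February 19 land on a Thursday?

Day of week of February 19 in each year:
2077: Fri, 2078: Sat, 2079: Sun, 2080: Mon, 2081: Wed, 2082: Thu ✓, 2083: Fri, 2084: Sat, 2085: Mon, 2086: Tue, 2087: Wed, 2088: Thu ✓
Thursdays: 2082, 2088.

2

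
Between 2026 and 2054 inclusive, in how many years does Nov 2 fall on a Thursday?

Day of week of November 2 in each year:
2026: Mon, 2027: Tue, 2028: Thu ✓, 2029: Fri, 2030: Sat, 2031: Sun, 2032: Tue, 2033: Wed, 2034: Thu ✓, 2035: Fri, 2036: Sun, 2037: Mon, 2038: Tue, 2039: Wed, 2040: Fri, 2041: Sat, 2042: Sun, 2043: Mon, 2044: Wed, 2045: Thu ✓, 2046: Fri, 2047: Sat, 2048: Mon, 2049: Tue, 2050: Wed, 2051: Thu ✓, 2052: Sat, 2053: Sun, 2054: Mon
Thursdays: 2028, 2034, 2045, 2051.

4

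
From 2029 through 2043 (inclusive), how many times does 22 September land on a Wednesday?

Day of week of September 22 in each year:
2029: Sat, 2030: Sun, 2031: Mon, 2032: Wed ✓, 2033: Thu, 2034: Fri, 2035: Sat, 2036: Mon, 2037: Tue, 2038: Wed ✓, 2039: Thu, 2040: Sat, 2041: Sun, 2042: Mon, 2043: Tue
Wednesdays: 2032, 2038.

2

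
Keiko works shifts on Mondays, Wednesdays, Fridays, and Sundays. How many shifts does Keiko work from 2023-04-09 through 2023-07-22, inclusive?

2023-04-09 is a Sunday.
That's 105 days from start to end, counting both.
105 = 7 × 15, so the span is exactly 15 full weeks.
Each full week contributes 4 days from the set (Mon, Wed, Fri, Sun): 15 × 4 = 60.

60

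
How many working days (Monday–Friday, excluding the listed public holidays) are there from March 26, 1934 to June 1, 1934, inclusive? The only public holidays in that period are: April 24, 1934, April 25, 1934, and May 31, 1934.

47 working days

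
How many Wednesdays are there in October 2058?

5

1 October 2058 is a Tuesday.
The range spans 31 days (inclusive of both endpoints).
31 = 7 × 4 + 3, so there are 4 full weeks plus 3 extra days.
Each full week contributes one Wednesday: 4 so far.
The 3 extra days are Tue, Wed, Thu — 1 of them qualifies.
Total: 4 + 1 = 5.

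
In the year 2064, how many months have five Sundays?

A month has five Sundays exactly when Sunday falls within its first (length − 28) days.
Jan: 31 days, starts Tue → 5 of Tue, Wed, Thu
Feb: 29 days, starts Fri → 5 of Fri
Mar: 31 days, starts Sat → 5 of Sat, Sun, Mon ✓
Apr: 30 days, starts Tue → 5 of Tue, Wed
May: 31 days, starts Thu → 5 of Thu, Fri, Sat
Jun: 30 days, starts Sun → 5 of Sun, Mon ✓
Jul: 31 days, starts Tue → 5 of Tue, Wed, Thu
Aug: 31 days, starts Fri → 5 of Fri, Sat, Sun ✓
Sep: 30 days, starts Mon → 5 of Mon, Tue
Oct: 31 days, starts Wed → 5 of Wed, Thu, Fri
Nov: 30 days, starts Sat → 5 of Sat, Sun ✓
Dec: 31 days, starts Mon → 5 of Mon, Tue, Wed
Months with five Sundays: Mar, Jun, Aug, Nov.

4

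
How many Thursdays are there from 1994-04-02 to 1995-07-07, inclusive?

1994-04-02 is a Saturday.
From 1994-04-02 to 1995-07-07 is 462 days inclusive.
462 = 7 × 66, so the span is exactly 66 full weeks.
Each full week contributes one Thursday: 66 so far.
Total: 66.

66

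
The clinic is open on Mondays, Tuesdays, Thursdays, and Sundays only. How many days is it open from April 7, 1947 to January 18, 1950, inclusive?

582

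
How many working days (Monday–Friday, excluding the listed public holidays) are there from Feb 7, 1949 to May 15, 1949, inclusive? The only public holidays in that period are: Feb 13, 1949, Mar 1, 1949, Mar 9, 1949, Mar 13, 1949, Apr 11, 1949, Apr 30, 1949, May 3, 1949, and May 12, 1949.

65 working days

Feb 7, 1949 is a Monday.
That's 98 days from start to end, counting both.
98 = 7 × 14, so the span is exactly 14 full weeks.
Each full week contributes 5 weekdays (Mon–Fri): 14 × 5 = 70.
Holidays: Feb 13, 1949 (Sun); Mar 1, 1949 (Tue); Mar 9, 1949 (Wed); Mar 13, 1949 (Sun); Apr 11, 1949 (Mon); Apr 30, 1949 (Sat); May 3, 1949 (Tue); May 12, 1949 (Thu).
5 of the 8 holidays fall on weekdays; the rest are weekends and were already excluded.
Business days: 70 − 5 = 65.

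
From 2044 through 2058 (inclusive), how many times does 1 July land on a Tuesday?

Day of week of July 1 in each year:
2044: Fri, 2045: Sat, 2046: Sun, 2047: Mon, 2048: Wed, 2049: Thu, 2050: Fri, 2051: Sat, 2052: Mon, 2053: Tue ✓, 2054: Wed, 2055: Thu, 2056: Sat, 2057: Sun, 2058: Mon
Tuesdays: 2053.

1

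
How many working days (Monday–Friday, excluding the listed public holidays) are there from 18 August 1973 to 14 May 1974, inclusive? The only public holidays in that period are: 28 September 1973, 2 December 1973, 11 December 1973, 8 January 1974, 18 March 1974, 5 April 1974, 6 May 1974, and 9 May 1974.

18 August 1973 is a Saturday.
The range spans 270 days (inclusive of both endpoints).
270 = 7 × 38 + 4, so there are 38 full weeks plus 4 extra days.
Each full week contributes 5 weekdays (Mon–Fri): 38 × 5 = 190.
The 4 extra days are Saturday, Sunday, Monday, Tuesday — 2 of them qualify.
Total: 190 + 2 = 192.
Holidays: 28 September 1973 (Fri); 2 December 1973 (Sun); 11 December 1973 (Tue); 8 January 1974 (Tue); 18 March 1974 (Mon); 5 April 1974 (Fri); 6 May 1974 (Mon); 9 May 1974 (Thu).
7 of the 8 holidays fall on weekdays; the rest are weekends and were already excluded.
Business days: 192 − 7 = 185.

185 working days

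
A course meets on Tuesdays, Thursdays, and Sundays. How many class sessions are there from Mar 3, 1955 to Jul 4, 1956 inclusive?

210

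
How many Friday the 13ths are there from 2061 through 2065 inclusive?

Friday-the-13ths by year:
2061: May
2062: Jan, Oct
2063: Apr, Jul
2064: Jun
2065: Feb, Mar, Nov

9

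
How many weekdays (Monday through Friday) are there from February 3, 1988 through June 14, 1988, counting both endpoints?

95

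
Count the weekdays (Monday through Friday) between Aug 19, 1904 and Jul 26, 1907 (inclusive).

766

Aug 19, 1904 is a Friday.
From Aug 19, 1904 to Jul 26, 1907 is 1072 days inclusive.
1072 = 7 × 153 + 1, so there are 153 full weeks plus 1 extra day.
Each full week contributes 5 weekdays (Mon–Fri): 153 × 5 = 765.
The 1 extra day is Fri — 1 of them qualifies.
Total: 765 + 1 = 766.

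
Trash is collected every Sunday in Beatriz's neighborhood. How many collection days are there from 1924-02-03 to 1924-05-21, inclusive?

16 Sundays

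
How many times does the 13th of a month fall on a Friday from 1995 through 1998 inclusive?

8

Friday-the-13ths by year:
1995: Jan, Oct
1996: Sep, Dec
1997: Jun
1998: Feb, Mar, Nov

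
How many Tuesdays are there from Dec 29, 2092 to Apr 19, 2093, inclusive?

Dec 29, 2092 is a Monday.
The range spans 112 days (inclusive of both endpoints).
112 = 7 × 16, so the span is exactly 16 full weeks.
Each full week contributes one Tuesday: 16 so far.

16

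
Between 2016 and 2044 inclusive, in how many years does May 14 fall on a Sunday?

4

Day of week of May 14 in each year:
2016: Sat, 2017: Sun ✓, 2018: Mon, 2019: Tue, 2020: Thu, 2021: Fri, 2022: Sat, 2023: Sun ✓, 2024: Tue, 2025: Wed, 2026: Thu, 2027: Fri, 2028: Sun ✓, 2029: Mon, 2030: Tue, 2031: Wed, 2032: Fri, 2033: Sat, 2034: Sun ✓, 2035: Mon, 2036: Wed, 2037: Thu, 2038: Fri, 2039: Sat, 2040: Mon, 2041: Tue, 2042: Wed, 2043: Thu, 2044: Sat
Sundays: 2017, 2023, 2028, 2034.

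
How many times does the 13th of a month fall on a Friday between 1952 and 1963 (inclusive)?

Friday-the-13ths by year:
1952: Jun
1953: Feb, Mar, Nov
1954: Aug
1955: May
1956: Jan, Apr, Jul
1957: Sep, Dec
1958: Jun
1959: Feb, Mar, Nov
1960: May
1961: Jan, Oct
1962: Apr, Jul
1963: Sep, Dec

22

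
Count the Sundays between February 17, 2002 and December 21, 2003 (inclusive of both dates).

February 17, 2002 is a Sunday.
From February 17, 2002 to December 21, 2003 is 673 days inclusive.
673 = 7 × 96 + 1, so there are 96 full weeks plus 1 extra day.
Each full week contributes one Sunday: 96 so far.
The 1 extra day is Sun — 1 of them qualifies.
Total: 96 + 1 = 97.

97 Sundays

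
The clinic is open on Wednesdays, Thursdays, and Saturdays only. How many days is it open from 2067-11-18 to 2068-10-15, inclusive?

142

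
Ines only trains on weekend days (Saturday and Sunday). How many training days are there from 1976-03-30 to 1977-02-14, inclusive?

92

1976-03-30 is a Tuesday.
The range spans 322 days (inclusive of both endpoints).
322 = 7 × 46, so the span is exactly 46 full weeks.
Each full week contributes 2 weekend days (Sat, Sun): 46 × 2 = 92.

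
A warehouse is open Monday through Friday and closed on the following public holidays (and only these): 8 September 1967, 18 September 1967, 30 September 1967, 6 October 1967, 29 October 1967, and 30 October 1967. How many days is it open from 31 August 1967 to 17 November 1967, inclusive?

53

31 August 1967 is a Thursday.
The range spans 79 days (inclusive of both endpoints).
79 = 7 × 11 + 2, so there are 11 full weeks plus 2 extra days.
Each full week contributes 5 weekdays (Mon–Fri): 11 × 5 = 55.
The 2 extra days are Thursday, Friday — 2 of them qualify.
Total: 55 + 2 = 57.
Holidays: 8 September 1967 (Fri); 18 September 1967 (Mon); 30 September 1967 (Sat); 6 October 1967 (Fri); 29 October 1967 (Sun); 30 October 1967 (Mon).
4 of the 6 holidays fall on weekdays; the rest are weekends and were already excluded.
Business days: 57 − 4 = 53.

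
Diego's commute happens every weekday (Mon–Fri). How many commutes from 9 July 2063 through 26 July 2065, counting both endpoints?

535 weekdays

9 July 2063 is a Monday.
The range spans 749 days (inclusive of both endpoints).
749 = 7 × 107, so the span is exactly 107 full weeks.
Each full week contributes 5 weekdays (Mon–Fri): 107 × 5 = 535.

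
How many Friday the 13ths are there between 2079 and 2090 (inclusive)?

Friday-the-13ths by year:
2079: Jan, Oct
2080: Sep, Dec
2081: Jun
2082: Feb, Mar, Nov
2083: Aug
2084: Oct
2085: Apr, Jul
2086: Sep, Dec
2087: Jun
2088: Feb, Aug
2089: May
2090: Jan, Oct

20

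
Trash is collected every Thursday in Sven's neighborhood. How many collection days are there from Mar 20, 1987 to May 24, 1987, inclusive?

Mar 20, 1987 is a Friday.
The range spans 66 days (inclusive of both endpoints).
66 = 7 × 9 + 3, so there are 9 full weeks plus 3 extra days.
Each full week contributes one Thursday: 9 so far.
The 3 extra days are Friday, Saturday, Sunday — none qualify.
Total: 9 + 0 = 9.

9 Thursdays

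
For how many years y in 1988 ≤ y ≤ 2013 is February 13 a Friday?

3

Day of week of February 13 in each year:
1988: Sat, 1989: Mon, 1990: Tue, 1991: Wed, 1992: Thu, 1993: Sat, 1994: Sun, 1995: Mon, 1996: Tue, 1997: Thu, 1998: Fri ✓, 1999: Sat, 2000: Sun, 2001: Tue, 2002: Wed, 2003: Thu, 2004: Fri ✓, 2005: Sun, 2006: Mon, 2007: Tue, 2008: Wed, 2009: Fri ✓, 2010: Sat, 2011: Sun, 2012: Mon, 2013: Wed
Fridays: 1998, 2004, 2009.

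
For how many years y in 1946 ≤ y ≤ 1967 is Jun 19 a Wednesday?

3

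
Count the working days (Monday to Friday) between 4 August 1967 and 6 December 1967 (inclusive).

89

4 August 1967 is a Friday.
From 4 August 1967 to 6 December 1967 is 125 days inclusive.
125 = 7 × 17 + 6, so there are 17 full weeks plus 6 extra days.
Each full week contributes 5 weekdays (Mon–Fri): 17 × 5 = 85.
The 6 extra days are Friday, Saturday, Sunday, Monday, Tuesday, Wednesday — 4 of them qualify.
Total: 85 + 4 = 89.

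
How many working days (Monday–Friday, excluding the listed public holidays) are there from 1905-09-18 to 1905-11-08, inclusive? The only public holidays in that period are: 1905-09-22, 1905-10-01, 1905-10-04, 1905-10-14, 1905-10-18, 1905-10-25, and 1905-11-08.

1905-09-18 is a Monday.
That's 52 days from start to end, counting both.
52 = 7 × 7 + 3, so there are 7 full weeks plus 3 extra days.
Each full week contributes 5 weekdays (Mon–Fri): 7 × 5 = 35.
The 3 extra days are Mon, Tue, Wed — 3 of them qualify.
Total: 35 + 3 = 38.
Holidays: 1905-09-22 (Fri); 1905-10-01 (Sun); 1905-10-04 (Wed); 1905-10-14 (Sat); 1905-10-18 (Wed); 1905-10-25 (Wed); 1905-11-08 (Wed).
5 of the 7 holidays fall on weekdays; the rest are weekends and were already excluded.
Business days: 38 − 5 = 33.

33 working days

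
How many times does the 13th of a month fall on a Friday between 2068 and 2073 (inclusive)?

Friday-the-13ths by year:
2068: Jan, Apr, Jul
2069: Sep, Dec
2070: Jun
2071: Feb, Mar, Nov
2072: May
2073: Jan, Oct

12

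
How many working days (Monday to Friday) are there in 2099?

261 weekdays

1 January 2099 is a Thursday.
That's 365 days from start to end, counting both.
365 = 7 × 52 + 1, so there are 52 full weeks plus 1 extra day.
Each full week contributes 5 weekdays (Mon–Fri): 52 × 5 = 260.
The 1 extra day is Thu — 1 of them qualifies.
Total: 260 + 1 = 261.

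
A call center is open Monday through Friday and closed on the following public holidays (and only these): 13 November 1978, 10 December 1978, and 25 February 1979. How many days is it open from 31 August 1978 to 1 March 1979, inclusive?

130

31 August 1978 is a Thursday.
From 31 August 1978 to 1 March 1979 is 183 days inclusive.
183 = 7 × 26 + 1, so there are 26 full weeks plus 1 extra day.
Each full week contributes 5 weekdays (Mon–Fri): 26 × 5 = 130.
The 1 extra day is Thursday — 1 of them qualifies.
Total: 130 + 1 = 131.
Holidays: 13 November 1978 (Mon); 10 December 1978 (Sun); 25 February 1979 (Sun).
1 of the 3 holidays fall on weekdays; the rest are weekends and were already excluded.
Business days: 131 − 1 = 130.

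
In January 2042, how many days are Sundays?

4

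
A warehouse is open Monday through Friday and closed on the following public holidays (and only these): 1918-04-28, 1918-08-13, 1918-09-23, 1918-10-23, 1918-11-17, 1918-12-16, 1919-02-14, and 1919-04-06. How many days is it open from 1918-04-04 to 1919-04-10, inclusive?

261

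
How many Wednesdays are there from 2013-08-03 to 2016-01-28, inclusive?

130

2013-08-03 is a Saturday.
That's 909 days from start to end, counting both.
909 = 7 × 129 + 6, so there are 129 full weeks plus 6 extra days.
Each full week contributes one Wednesday: 129 so far.
The 6 extra days are Sat, Sun, Mon, Tue, Wed, Thu — 1 of them qualifies.
Total: 129 + 1 = 130.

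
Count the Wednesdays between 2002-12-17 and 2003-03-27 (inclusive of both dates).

15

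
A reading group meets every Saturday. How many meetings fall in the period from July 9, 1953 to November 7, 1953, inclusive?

18

July 9, 1953 is a Thursday.
The range spans 122 days (inclusive of both endpoints).
122 = 7 × 17 + 3, so there are 17 full weeks plus 3 extra days.
Each full week contributes one Saturday: 17 so far.
The 3 extra days are Thursday, Friday, Saturday — 1 of them qualifies.
Total: 17 + 1 = 18.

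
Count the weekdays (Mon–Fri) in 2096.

January 1, 2096 is a Sunday.
That's 366 days from start to end, counting both.
366 = 7 × 52 + 2, so there are 52 full weeks plus 2 extra days.
Each full week contributes 5 weekdays (Mon–Fri): 52 × 5 = 260.
The 2 extra days are Sunday, Monday — 1 of them qualifies.
Total: 260 + 1 = 261.

261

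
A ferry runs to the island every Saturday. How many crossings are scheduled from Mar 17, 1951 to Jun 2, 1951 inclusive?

Mar 17, 1951 is a Saturday.
The range spans 78 days (inclusive of both endpoints).
78 = 7 × 11 + 1, so there are 11 full weeks plus 1 extra day.
Each full week contributes one Saturday: 11 so far.
The 1 extra day is Saturday — 1 of them qualifies.
Total: 11 + 1 = 12.

12 Saturdays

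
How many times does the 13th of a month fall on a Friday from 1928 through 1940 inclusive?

24

Friday-the-13ths by year:
1928: Jan, Apr, Jul
1929: Sep, Dec
1930: Jun
1931: Feb, Mar, Nov
1932: May
1933: Jan, Oct
1934: Apr, Jul
1935: Sep, Dec
1936: Mar, Nov
1937: Aug
1938: May
1939: Jan, Oct
1940: Sep, Dec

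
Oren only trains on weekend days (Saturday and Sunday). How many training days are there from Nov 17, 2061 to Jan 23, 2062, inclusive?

20

Nov 17, 2061 is a Thursday.
The range spans 68 days (inclusive of both endpoints).
68 = 7 × 9 + 5, so there are 9 full weeks plus 5 extra days.
Each full week contributes 2 weekend days (Sat, Sun): 9 × 2 = 18.
The 5 extra days are Thu, Fri, Sat, Sun, Mon — 2 of them qualify.
Total: 18 + 2 = 20.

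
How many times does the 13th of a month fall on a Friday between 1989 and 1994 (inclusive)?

10

Friday-the-13ths by year:
1989: Jan, Oct
1990: Apr, Jul
1991: Sep, Dec
1992: Mar, Nov
1993: Aug
1994: May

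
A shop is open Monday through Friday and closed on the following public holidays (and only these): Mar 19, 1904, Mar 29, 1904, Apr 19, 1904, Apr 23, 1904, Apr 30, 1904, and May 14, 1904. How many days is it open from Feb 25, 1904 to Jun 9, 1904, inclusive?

74 business days

Feb 25, 1904 is a Thursday.
That's 106 days from start to end, counting both.
106 = 7 × 15 + 1, so there are 15 full weeks plus 1 extra day.
Each full week contributes 5 weekdays (Mon–Fri): 15 × 5 = 75.
The 1 extra day is Thu — 1 of them qualifies.
Total: 75 + 1 = 76.
Holidays: Mar 19, 1904 (Sat); Mar 29, 1904 (Tue); Apr 19, 1904 (Tue); Apr 23, 1904 (Sat); Apr 30, 1904 (Sat); May 14, 1904 (Sat).
2 of the 6 holidays fall on weekdays; the rest are weekends and were already excluded.
Business days: 76 − 2 = 74.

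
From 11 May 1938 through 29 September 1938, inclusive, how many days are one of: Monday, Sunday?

11 May 1938 is a Wednesday.
From 11 May 1938 to 29 September 1938 is 142 days inclusive.
142 = 7 × 20 + 2, so there are 20 full weeks plus 2 extra days.
Each full week contributes 2 days from the set (Mon, Sun): 20 × 2 = 40.
The 2 extra days are Wed, Thu — none qualify.
Total: 40 + 0 = 40.

40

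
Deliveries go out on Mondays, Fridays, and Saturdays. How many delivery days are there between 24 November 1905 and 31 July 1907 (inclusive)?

264

24 November 1905 is a Friday.
That's 615 days from start to end, counting both.
615 = 7 × 87 + 6, so there are 87 full weeks plus 6 extra days.
Each full week contributes 3 days from the set (Mon, Fri, Sat): 87 × 3 = 261.
The 6 extra days are Fri, Sat, Sun, Mon, Tue, Wed — 3 of them qualify.
Total: 261 + 3 = 264.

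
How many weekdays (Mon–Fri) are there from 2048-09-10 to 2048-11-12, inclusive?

46

2048-09-10 is a Thursday.
That's 64 days from start to end, counting both.
64 = 7 × 9 + 1, so there are 9 full weeks plus 1 extra day.
Each full week contributes 5 weekdays (Mon–Fri): 9 × 5 = 45.
The 1 extra day is Thursday — 1 of them qualifies.
Total: 45 + 1 = 46.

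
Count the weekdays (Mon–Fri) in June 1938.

1 June 1938 is a Wednesday.
The range spans 30 days (inclusive of both endpoints).
30 = 7 × 4 + 2, so there are 4 full weeks plus 2 extra days.
Each full week contributes 5 weekdays (Mon–Fri): 4 × 5 = 20.
The 2 extra days are Wed, Thu — 2 of them qualify.
Total: 20 + 2 = 22.

22 weekdays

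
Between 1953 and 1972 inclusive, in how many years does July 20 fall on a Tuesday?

3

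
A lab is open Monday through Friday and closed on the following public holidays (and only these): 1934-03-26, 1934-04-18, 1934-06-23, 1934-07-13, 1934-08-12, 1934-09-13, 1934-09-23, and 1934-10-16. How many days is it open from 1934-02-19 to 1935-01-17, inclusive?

1934-02-19 is a Monday.
From 1934-02-19 to 1935-01-17 is 333 days inclusive.
333 = 7 × 47 + 4, so there are 47 full weeks plus 4 extra days.
Each full week contributes 5 weekdays (Mon–Fri): 47 × 5 = 235.
The 4 extra days are Mon, Tue, Wed, Thu — 4 of them qualify.
Total: 235 + 4 = 239.
Holidays: 1934-03-26 (Mon); 1934-04-18 (Wed); 1934-06-23 (Sat); 1934-07-13 (Fri); 1934-08-12 (Sun); 1934-09-13 (Thu); 1934-09-23 (Sun); 1934-10-16 (Tue).
5 of the 8 holidays fall on weekdays; the rest are weekends and were already excluded.
Business days: 239 − 5 = 234.

234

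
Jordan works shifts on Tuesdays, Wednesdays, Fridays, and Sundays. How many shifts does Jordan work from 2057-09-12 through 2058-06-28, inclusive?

2057-09-12 is a Wednesday.
From 2057-09-12 to 2058-06-28 is 290 days inclusive.
290 = 7 × 41 + 3, so there are 41 full weeks plus 3 extra days.
Each full week contributes 4 days from the set (Tue, Wed, Fri, Sun): 41 × 4 = 164.
The 3 extra days are Wed, Thu, Fri — 2 of them qualify.
Total: 164 + 2 = 166.

166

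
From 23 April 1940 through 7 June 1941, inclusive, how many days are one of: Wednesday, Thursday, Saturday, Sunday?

23 April 1940 is a Tuesday.
From 23 April 1940 to 7 June 1941 is 411 days inclusive.
411 = 7 × 58 + 5, so there are 58 full weeks plus 5 extra days.
Each full week contributes 4 days from the set (Wed, Thu, Sat, Sun): 58 × 4 = 232.
The 5 extra days are Tuesday, Wednesday, Thursday, Friday, Saturday — 3 of them qualify.
Total: 232 + 3 = 235.

235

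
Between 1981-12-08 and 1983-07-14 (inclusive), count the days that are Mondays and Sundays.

166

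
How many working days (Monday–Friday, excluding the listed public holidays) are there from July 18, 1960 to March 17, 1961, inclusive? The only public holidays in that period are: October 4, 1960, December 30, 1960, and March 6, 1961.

July 18, 1960 is a Monday.
From July 18, 1960 to March 17, 1961 is 243 days inclusive.
243 = 7 × 34 + 5, so there are 34 full weeks plus 5 extra days.
Each full week contributes 5 weekdays (Mon–Fri): 34 × 5 = 170.
The 5 extra days are Mon, Tue, Wed, Thu, Fri — 5 of them qualify.
Total: 170 + 5 = 175.
Holidays: October 4, 1960 (Tue); December 30, 1960 (Fri); March 6, 1961 (Mon).
All 3 holidays fall on weekdays, so subtract 3.
Business days: 175 − 3 = 172.

172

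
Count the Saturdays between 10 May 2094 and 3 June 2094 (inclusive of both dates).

3 Saturdays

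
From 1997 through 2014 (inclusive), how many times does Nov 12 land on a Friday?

Day of week of November 12 in each year:
1997: Wed, 1998: Thu, 1999: Fri ✓, 2000: Sun, 2001: Mon, 2002: Tue, 2003: Wed, 2004: Fri ✓, 2005: Sat, 2006: Sun, 2007: Mon, 2008: Wed, 2009: Thu, 2010: Fri ✓, 2011: Sat, 2012: Mon, 2013: Tue, 2014: Wed
Fridays: 1999, 2004, 2010.

3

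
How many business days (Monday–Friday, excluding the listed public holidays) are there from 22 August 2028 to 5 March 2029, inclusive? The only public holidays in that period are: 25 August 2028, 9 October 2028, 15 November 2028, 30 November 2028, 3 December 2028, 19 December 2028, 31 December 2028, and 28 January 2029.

22 August 2028 is a Tuesday.
The range spans 196 days (inclusive of both endpoints).
196 = 7 × 28, so the span is exactly 28 full weeks.
Each full week contributes 5 weekdays (Mon–Fri): 28 × 5 = 140.
Holidays: 25 August 2028 (Fri); 9 October 2028 (Mon); 15 November 2028 (Wed); 30 November 2028 (Thu); 3 December 2028 (Sun); 19 December 2028 (Tue); 31 December 2028 (Sun); 28 January 2029 (Sun).
5 of the 8 holidays fall on weekdays; the rest are weekends and were already excluded.
Business days: 140 − 5 = 135.

135 business days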